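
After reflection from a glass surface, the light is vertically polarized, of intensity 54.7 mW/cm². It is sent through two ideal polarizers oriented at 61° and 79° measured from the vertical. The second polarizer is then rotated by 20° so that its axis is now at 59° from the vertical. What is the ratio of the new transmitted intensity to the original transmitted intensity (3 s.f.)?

I_new/I_old ≈ 1.10

Before rotation:
By Malus's law, I₁ = I₀ cos²(61° − 0°) = I₀ cos²(61°) = 0.235 I₀.
I₂ = I₁ cos²(79° − 61°) = 0.235 I₀ · cos²(18°) = 0.2126 I₀.
After rotation:
I₁ = I₀ cos²(61° − 0°) = I₀ cos²(61°) = 0.235 I₀.
I₂ = I₁ cos²(59° − 61°) = 0.235 I₀ · cos²(2°) = 0.2348 I₀.
Ratio = 0.2348 / 0.2126 = 1.104.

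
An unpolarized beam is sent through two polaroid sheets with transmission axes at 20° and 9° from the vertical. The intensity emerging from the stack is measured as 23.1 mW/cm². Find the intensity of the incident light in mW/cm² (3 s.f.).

I₀ ≈ 47.9 mW/cm²

Unpolarized light through the first polarizer → I₁ = ½ I₀, now polarized at 20°.
I₂ = I₁ cos²(9° − 20°) = 0.5 I₀ · cos²(11°) = 0.4818 I₀.
So 23.1 mW/cm² = 0.4818 I₀, giving I₀ = 23.1/0.4818 = 47.95 mW/cm².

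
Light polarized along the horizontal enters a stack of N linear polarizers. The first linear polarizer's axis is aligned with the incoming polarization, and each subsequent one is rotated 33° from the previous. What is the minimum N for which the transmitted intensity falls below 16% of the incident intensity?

N = 7

First polarizer is aligned with the polarization: full transmission.
Each further stage multiplies by cos²(33°) = 0.7034.
After N polarizers: T = 0.7034^(N−1). Require T < 0.16 ⇒ N−1 > ln(0.16)/ln(0.7034) = 5.21, so N−1 ≥ 6 and N = 7.
Check: N=7 gives T = 0.1211 < 0.16; N=6 gives T = 0.1722.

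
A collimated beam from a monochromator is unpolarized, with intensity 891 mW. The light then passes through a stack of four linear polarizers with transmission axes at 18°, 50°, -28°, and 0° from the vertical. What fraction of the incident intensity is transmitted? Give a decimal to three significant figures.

Unpolarized light through the first polarizer → I₁ = 891 mW/2 = 445.5 mW, polarized at 18°.
I₂ = I₁ · cos²(32°) = 445.5 · 0.7192 = 320.4 mW.
I₃ = I₂ · cos²(78°) = 320.4 · 0.04323 = 13.85 mW.
I₄ = I₃ · cos²(28°) = 13.85 · 0.7796 = 10.8 mW.
Transmitted fraction = 0.01212.

I/I₀ ≈ 0.0121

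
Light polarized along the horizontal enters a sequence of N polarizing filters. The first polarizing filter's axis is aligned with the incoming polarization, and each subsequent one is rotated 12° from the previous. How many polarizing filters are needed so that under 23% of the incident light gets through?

N = 35

First polarizer is aligned with the polarization: full transmission.
Each further stage multiplies by cos²(12°) = 0.9568.
After N polarizers: T = 0.9568^(N−1). Require T < 0.23 ⇒ N−1 > ln(0.23)/ln(0.9568) = 33.26, so N−1 ≥ 34 and N = 35.
Check: N=35 gives T = 0.2226 < 0.23; N=34 gives T = 0.2326.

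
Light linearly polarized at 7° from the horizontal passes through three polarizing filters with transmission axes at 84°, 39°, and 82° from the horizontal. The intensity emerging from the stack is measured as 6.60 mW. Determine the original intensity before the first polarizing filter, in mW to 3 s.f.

I₀ ≈ 488 mW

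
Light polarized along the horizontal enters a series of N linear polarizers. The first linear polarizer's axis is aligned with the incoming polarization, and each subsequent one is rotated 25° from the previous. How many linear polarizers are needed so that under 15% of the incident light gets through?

N = 11

First polarizer is aligned with the polarization: full transmission.
Each further stage multiplies by cos²(25°) = 0.8214.
After N polarizers: T = 0.8214^(N−1). Require T < 0.15 ⇒ N−1 > ln(0.15)/ln(0.8214) = 9.64, so N−1 ≥ 10 and N = 11.
Check: N=11 gives T = 0.1398 < 0.15; N=10 gives T = 0.1702.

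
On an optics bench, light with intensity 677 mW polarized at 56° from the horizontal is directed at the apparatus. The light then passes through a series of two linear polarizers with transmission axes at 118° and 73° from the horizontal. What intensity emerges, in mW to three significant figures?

I ≈ 74.6 mW

By Malus's law, I₁ = 677 mW · cos²(62°) = 149.2 mW.
I₂ = I₁ · cos²(45°) = 149.2 · 0.5 = 74.61 mW.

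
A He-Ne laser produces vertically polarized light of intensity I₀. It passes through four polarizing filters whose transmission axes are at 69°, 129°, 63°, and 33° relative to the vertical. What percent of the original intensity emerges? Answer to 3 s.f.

I₁ = I₀ cos²(69° − 0°) = I₀ cos²(69°) = 0.1284 I₀.
I₂ = I₁ cos²(129° − 69°) = 0.1284 I₀ · cos²(60°) = 0.03211 I₀.
I₃ = I₂ cos²(63° − 129°) = 0.03211 I₀ · cos²(66°) = 0.005312 I₀.
I₄ = I₃ cos²(33° − 63°) = 0.005312 I₀ · cos²(30°) = 0.003984 I₀.
That is 0.3984% of the incident intensity.

≈ 0.398%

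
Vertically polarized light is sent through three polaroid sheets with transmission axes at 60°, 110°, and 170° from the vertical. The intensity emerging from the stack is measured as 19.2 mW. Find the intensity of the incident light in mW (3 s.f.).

I₀ ≈ 744 mW

I₁ = I₀ cos²(60° − 0°) = I₀ cos²(60°) = 0.25 I₀.
I₂ = I₁ cos²(110° − 60°) = 0.25 I₀ · cos²(50°) = 0.1033 I₀.
I₃ = I₂ cos²(170° − 110°) = 0.1033 I₀ · cos²(60°) = 0.02582 I₀.
So 19.2 mW = 0.02582 I₀, giving I₀ = 19.2/0.02582 = 743.5 mW.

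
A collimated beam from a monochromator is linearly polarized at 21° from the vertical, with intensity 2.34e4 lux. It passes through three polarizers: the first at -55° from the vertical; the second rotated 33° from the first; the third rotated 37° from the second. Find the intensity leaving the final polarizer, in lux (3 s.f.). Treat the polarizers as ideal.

I₁ = 2.34e4 lux · cos²(76°) = 1370 lux.
I₂ = I₁ · cos²(33°) = 1370 · 0.7034 = 963.3 lux.
I₃ = I₂ · cos²(37°) = 963.3 · 0.6378 = 614.4 lux.

I ≈ 614 lux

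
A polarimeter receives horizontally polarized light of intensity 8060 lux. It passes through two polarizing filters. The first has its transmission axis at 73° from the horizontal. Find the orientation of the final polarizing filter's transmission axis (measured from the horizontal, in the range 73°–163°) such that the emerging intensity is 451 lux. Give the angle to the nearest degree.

I₁ = I₀ cos²(73° − 0°) = I₀ cos²(73°) = 0.08548 I₀.
Target fraction: 451 / 8060 lux = 0.05596 of I₀.
Need I₂/I₀ = 0.05596, so cos²(θ − 73°) = 0.05596 / 0.08548 = 0.6546.
θ − 73° = arccos(√0.6546) = 36.0°, giving θ ≈ 73 + 36.0 = 109.0°.

θ ≈ 109°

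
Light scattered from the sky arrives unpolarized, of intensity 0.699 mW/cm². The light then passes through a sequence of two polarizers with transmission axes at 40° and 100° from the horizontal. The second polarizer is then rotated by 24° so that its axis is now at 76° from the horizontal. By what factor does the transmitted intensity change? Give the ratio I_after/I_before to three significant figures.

Before rotation:
Unpolarized light through the first polarizer → I₁ = ½ I₀, now polarized at 40°.
I₂ = I₁ cos²(100° − 40°) = 0.5 I₀ · cos²(60°) = 0.125 I₀.
After rotation:
Unpolarized light through the first polarizer → I₁ = ½ I₀, now polarized at 40°.
I₂ = I₁ cos²(76° − 40°) = 0.5 I₀ · cos²(36°) = 0.3273 I₀.
Ratio = 0.3273 / 0.125 = 2.618.

I_new/I_old ≈ 2.62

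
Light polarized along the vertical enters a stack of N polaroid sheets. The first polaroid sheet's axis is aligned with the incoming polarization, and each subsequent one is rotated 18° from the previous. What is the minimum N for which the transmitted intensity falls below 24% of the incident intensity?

First polarizer is aligned with the polarization: full transmission.
Each further stage multiplies by cos²(18°) = 0.9045.
After N polarizers: T = 0.9045^(N−1). Require T < 0.24 ⇒ N−1 > ln(0.24)/ln(0.9045) = 14.22, so N−1 ≥ 15 and N = 16.
Check: N=16 gives T = 0.2219 < 0.24; N=15 gives T = 0.2453.

N = 16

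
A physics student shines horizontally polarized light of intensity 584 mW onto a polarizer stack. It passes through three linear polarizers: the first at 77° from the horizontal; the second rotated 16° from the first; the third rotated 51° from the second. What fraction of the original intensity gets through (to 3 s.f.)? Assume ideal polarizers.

I/I₀ ≈ 0.0185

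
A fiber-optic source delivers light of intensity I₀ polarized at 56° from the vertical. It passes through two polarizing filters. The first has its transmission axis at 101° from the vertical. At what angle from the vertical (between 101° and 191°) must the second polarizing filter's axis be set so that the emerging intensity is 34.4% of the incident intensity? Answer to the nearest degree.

I₁ = I₀ cos²(101° − 56°) = I₀ cos²(45°) = 0.5 I₀.
Need I₂/I₀ = 0.344, so cos²(θ − 101°) = 0.344 / 0.5 = 0.688.
θ − 101° = arccos(√0.688) = 34.0°, giving θ ≈ 101 + 34.0 = 135.0°.

θ ≈ 135°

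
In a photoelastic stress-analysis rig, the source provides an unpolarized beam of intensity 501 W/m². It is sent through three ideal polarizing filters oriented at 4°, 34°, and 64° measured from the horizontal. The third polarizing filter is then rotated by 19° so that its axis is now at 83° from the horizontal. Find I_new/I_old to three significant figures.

I_new/I_old ≈ 0.574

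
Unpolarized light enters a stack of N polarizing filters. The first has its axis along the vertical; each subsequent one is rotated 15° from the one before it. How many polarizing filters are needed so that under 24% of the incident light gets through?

First polarizer halves the unpolarized light: factor 1/2.
Each further stage multiplies by cos²(15°) = 0.933.
After N polarizers: T = 0.5·0.933^(N−1). Require T < 0.24 ⇒ N−1 > ln(0.24/0.5)/ln(0.933) = 10.59, so N−1 ≥ 11 and N = 12.
Check: N=12 gives T = 0.2332 < 0.24; N=11 gives T = 0.2499.

N = 12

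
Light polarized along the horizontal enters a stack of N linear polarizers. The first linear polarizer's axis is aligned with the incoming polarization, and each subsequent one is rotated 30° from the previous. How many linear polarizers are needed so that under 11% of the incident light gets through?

First polarizer is aligned with the polarization: full transmission.
Each further stage multiplies by cos²(30°) = 0.75.
After N polarizers: T = 0.75^(N−1). Require T < 0.11 ⇒ N−1 > ln(0.11)/ln(0.75) = 7.67, so N−1 ≥ 8 and N = 9.
Check: N=9 gives T = 0.1001 < 0.11; N=8 gives T = 0.1335.

N = 9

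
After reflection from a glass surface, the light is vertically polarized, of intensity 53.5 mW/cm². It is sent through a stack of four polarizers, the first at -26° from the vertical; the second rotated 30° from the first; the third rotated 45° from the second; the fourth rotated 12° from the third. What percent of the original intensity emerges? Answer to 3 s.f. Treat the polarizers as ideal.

≈ 29.0%

I₁ = 53.5 mW/cm² · cos²(26°) = 43.22 mW/cm².
I₂ = I₁ · cos²(30°) = 43.22 · 0.75 = 32.41 mW/cm².
I₃ = I₂ · cos²(45°) = 32.41 · 0.5 = 16.21 mW/cm².
I₄ = I₃ · cos²(12°) = 16.21 · 0.9568 = 15.51 mW/cm².
That is 28.98% of the incident intensity.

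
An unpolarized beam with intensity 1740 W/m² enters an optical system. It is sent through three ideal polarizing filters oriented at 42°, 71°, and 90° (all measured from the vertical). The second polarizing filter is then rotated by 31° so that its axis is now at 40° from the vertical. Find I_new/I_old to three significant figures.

I_new/I_old ≈ 0.603

Before rotation:
Unpolarized light through the first polarizer → I₁ = ½ I₀, now polarized at 42°.
I₂ = I₁ cos²(71° − 42°) = 0.5 I₀ · cos²(29°) = 0.3825 I₀.
I₃ = I₂ cos²(90° − 71°) = 0.3825 I₀ · cos²(19°) = 0.3419 I₀.
After rotation:
Unpolarized light through the first polarizer → I₁ = ½ I₀, now polarized at 42°.
I₂ = I₁ cos²(40° − 42°) = 0.5 I₀ · cos²(2°) = 0.4994 I₀.
I₃ = I₂ cos²(90° − 40°) = 0.4994 I₀ · cos²(50°) = 0.2063 I₀.
Ratio = 0.2063 / 0.3419 = 0.6034.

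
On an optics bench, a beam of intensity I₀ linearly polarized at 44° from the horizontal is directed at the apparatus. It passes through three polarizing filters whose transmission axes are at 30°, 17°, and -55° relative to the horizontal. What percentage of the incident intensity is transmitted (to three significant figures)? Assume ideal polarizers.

By Malus's law, I₁ = I₀ cos²(30° − 44°) = I₀ cos²(14°) = 0.9415 I₀.
I₂ = I₁ cos²(17° − 30°) = 0.9415 I₀ · cos²(13°) = 0.8938 I₀.
I₃ = I₂ cos²(-55° − 17°) = 0.8938 I₀ · cos²(72°) = 0.08535 I₀.
That is 8.535% of the incident intensity.

≈ 8.54%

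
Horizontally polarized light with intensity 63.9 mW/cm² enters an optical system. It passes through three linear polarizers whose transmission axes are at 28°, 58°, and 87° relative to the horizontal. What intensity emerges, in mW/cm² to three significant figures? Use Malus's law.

I ≈ 28.6 mW/cm²

By Malus's law, I₁ = 63.9 mW/cm² · cos²(28°) = 49.82 mW/cm².
I₂ = I₁ · cos²(30°) = 49.82 · 0.75 = 37.36 mW/cm².
I₃ = I₂ · cos²(29°) = 37.36 · 0.765 = 28.58 mW/cm².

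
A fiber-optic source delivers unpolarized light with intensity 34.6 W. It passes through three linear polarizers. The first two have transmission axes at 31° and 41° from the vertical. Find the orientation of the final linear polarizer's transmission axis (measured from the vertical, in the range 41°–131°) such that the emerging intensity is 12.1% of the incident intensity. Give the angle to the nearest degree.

Unpolarized light through the first polarizer → I₁ = ½ I₀, now polarized at 31°.
I₂ = I₁ cos²(41° − 31°) = 0.5 I₀ · cos²(10°) = 0.4849 I₀.
Need I₃/I₀ = 0.121, so cos²(θ − 41°) = 0.121 / 0.4849 = 0.2495.
θ − 41° = arccos(√0.2495) = 60.0°, giving θ ≈ 41 + 60.0 = 101.0°.

θ ≈ 101°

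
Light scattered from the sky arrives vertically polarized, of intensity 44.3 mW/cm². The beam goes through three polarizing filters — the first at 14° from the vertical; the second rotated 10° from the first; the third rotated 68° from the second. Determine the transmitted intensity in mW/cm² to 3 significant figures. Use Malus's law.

I ≈ 5.68 mW/cm²

By Malus's law, I₁ = 44.3 mW/cm² · cos²(14°) = 41.71 mW/cm².
I₂ = I₁ · cos²(10°) = 41.71 · 0.9698 = 40.45 mW/cm².
I₃ = I₂ · cos²(68°) = 40.45 · 0.1403 = 5.676 mW/cm².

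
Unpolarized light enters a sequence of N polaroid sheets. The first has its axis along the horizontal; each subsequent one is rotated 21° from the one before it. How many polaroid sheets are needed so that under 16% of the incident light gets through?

N = 10

First polarizer halves the unpolarized light: factor 1/2.
Each further stage multiplies by cos²(21°) = 0.8716.
After N polarizers: T = 0.5·0.8716^(N−1). Require T < 0.16 ⇒ N−1 > ln(0.16/0.5)/ln(0.8716) = 8.29, so N−1 ≥ 9 and N = 10.
Check: N=10 gives T = 0.1451 < 0.16; N=9 gives T = 0.1665.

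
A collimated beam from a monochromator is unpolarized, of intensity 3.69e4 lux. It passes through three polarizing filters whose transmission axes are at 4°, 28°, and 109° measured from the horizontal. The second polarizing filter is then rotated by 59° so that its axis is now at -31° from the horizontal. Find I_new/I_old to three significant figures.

I_new/I_old ≈ 19.3

Before rotation:
Unpolarized light through the first polarizer → I₁ = ½ I₀, now polarized at 4°.
I₂ = I₁ cos²(28° − 4°) = 0.5 I₀ · cos²(24°) = 0.4173 I₀.
I₃ = I₂ cos²(109° − 28°) = 0.4173 I₀ · cos²(81°) = 0.01021 I₀.
After rotation:
Unpolarized light through the first polarizer → I₁ = ½ I₀, now polarized at 4°.
I₂ = I₁ cos²(-31° − 4°) = 0.5 I₀ · cos²(35°) = 0.3355 I₀.
Angle between axes 2 and 3: 40°. I₃ = 0.3355 I₀ · cos²(40°) = 0.1969 I₀.
Ratio = 0.1969 / 0.01021 = 19.28.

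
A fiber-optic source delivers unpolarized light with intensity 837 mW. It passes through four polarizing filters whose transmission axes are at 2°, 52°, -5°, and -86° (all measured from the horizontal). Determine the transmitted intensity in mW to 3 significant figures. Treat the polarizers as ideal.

I ≈ 1.26 mW

Unpolarized light through the first polarizer → I₁ = 837 mW/2 = 418.5 mW, polarized at 2°.
I₂ = I₁ · cos²(50°) = 418.5 · 0.4132 = 172.9 mW.
I₃ = I₂ · cos²(57°) = 172.9 · 0.2966 = 51.29 mW.
I₄ = I₃ · cos²(81°) = 51.29 · 0.02447 = 1.255 mW.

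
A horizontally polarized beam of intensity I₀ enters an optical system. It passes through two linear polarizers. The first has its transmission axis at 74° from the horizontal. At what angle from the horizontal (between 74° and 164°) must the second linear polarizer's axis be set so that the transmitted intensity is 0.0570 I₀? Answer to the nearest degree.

θ ≈ 104°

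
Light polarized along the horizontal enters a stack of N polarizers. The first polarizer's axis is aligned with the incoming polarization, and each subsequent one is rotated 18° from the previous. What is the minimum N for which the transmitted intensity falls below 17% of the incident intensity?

N = 19

First polarizer is aligned with the polarization: full transmission.
Each further stage multiplies by cos²(18°) = 0.9045.
After N polarizers: T = 0.9045^(N−1). Require T < 0.17 ⇒ N−1 > ln(0.17)/ln(0.9045) = 17.66, so N−1 ≥ 18 and N = 19.
Check: N=19 gives T = 0.1642 < 0.17; N=18 gives T = 0.1816.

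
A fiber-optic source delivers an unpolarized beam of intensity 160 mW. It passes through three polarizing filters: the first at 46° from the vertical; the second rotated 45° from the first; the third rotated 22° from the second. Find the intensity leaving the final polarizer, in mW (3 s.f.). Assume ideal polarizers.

Unpolarized light through the first polarizer → I₁ = 160 mW/2 = 80 mW, polarized at 46°.
I₂ = I₁ · cos²(45°) = 80 · 0.5 = 40 mW.
I₃ = I₂ · cos²(22°) = 40 · 0.8597 = 34.39 mW.

I ≈ 34.4 mW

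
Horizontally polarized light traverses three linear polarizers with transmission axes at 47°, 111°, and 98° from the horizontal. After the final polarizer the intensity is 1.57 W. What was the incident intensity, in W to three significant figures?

I₀ ≈ 18.5 W

I₁ = I₀ cos²(47° − 0°) = I₀ cos²(47°) = 0.4651 I₀.
I₂ = I₁ cos²(111° − 47°) = 0.4651 I₀ · cos²(64°) = 0.08938 I₀.
I₃ = I₂ cos²(98° − 111°) = 0.08938 I₀ · cos²(13°) = 0.08486 I₀.
So 1.57 W = 0.08486 I₀, giving I₀ = 1.57/0.08486 = 18.5 W.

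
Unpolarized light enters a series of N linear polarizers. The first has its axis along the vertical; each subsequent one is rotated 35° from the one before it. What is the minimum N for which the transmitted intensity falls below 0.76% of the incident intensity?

N = 12

First polarizer halves the unpolarized light: factor 1/2.
Each further stage multiplies by cos²(35°) = 0.671.
After N polarizers: T = 0.5·0.671^(N−1). Require T < 0.0076 ⇒ N−1 > ln(0.0076/0.5)/ln(0.671) = 10.49, so N−1 ≥ 11 and N = 12.
Check: N=12 gives T = 0.006209 < 0.0076; N=11 gives T = 0.009253.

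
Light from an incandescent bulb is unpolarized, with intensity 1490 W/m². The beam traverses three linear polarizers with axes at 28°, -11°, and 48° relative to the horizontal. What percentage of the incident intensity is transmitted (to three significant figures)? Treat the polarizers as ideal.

≈ 8.01%

Unpolarized light through the first polarizer → I₁ = 1490 W/m²/2 = 745 W/m², polarized at 28°.
I₂ = I₁ · cos²(39°) = 745 · 0.604 = 449.9 W/m².
I₃ = I₂ · cos²(59°) = 449.9 · 0.2653 = 119.4 W/m².
That is 8.01% of the incident intensity.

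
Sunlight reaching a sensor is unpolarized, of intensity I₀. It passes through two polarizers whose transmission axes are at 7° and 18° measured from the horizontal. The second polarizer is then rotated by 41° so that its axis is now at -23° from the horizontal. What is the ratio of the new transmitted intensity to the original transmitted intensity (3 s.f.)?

I_new/I_old ≈ 0.778

Before rotation:
Unpolarized light through the first polarizer → I₁ = ½ I₀, now polarized at 7°.
I₂ = I₁ cos²(18° − 7°) = 0.5 I₀ · cos²(11°) = 0.4818 I₀.
After rotation:
Unpolarized light through the first polarizer → I₁ = ½ I₀, now polarized at 7°.
I₂ = I₁ cos²(-23° − 7°) = 0.5 I₀ · cos²(30°) = 0.375 I₀.
Ratio = 0.375 / 0.4818 = 0.7783.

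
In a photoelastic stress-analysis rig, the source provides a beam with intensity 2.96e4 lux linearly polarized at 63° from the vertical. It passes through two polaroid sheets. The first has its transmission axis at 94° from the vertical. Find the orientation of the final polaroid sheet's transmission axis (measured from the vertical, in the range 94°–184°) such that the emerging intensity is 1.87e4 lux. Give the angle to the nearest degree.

θ ≈ 116°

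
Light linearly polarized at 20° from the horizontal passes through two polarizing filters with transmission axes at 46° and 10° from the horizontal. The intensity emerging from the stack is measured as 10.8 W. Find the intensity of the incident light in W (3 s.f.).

I₀ ≈ 20.4 W

I₁ = I₀ cos²(46° − 20°) = I₀ cos²(26°) = 0.8078 I₀.
I₂ = I₁ cos²(10° − 46°) = 0.8078 I₀ · cos²(36°) = 0.5287 I₀.
So 10.8 W = 0.5287 I₀, giving I₀ = 10.8/0.5287 = 20.43 W.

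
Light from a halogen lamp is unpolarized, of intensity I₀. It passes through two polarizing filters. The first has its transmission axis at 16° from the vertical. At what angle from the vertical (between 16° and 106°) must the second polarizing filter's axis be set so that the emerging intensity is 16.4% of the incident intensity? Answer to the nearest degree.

θ ≈ 71°

Unpolarized light through the first polarizer → I₁ = ½ I₀, now polarized at 16°.
Need I₂/I₀ = 0.164, so cos²(θ − 16°) = 0.164 / 0.5 = 0.328.
θ − 16° = arccos(√0.328) = 55.1°, giving θ ≈ 16 + 55.1 = 71.1°.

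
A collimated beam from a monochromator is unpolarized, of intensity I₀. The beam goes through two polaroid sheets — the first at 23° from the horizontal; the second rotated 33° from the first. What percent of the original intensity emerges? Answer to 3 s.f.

≈ 35.2%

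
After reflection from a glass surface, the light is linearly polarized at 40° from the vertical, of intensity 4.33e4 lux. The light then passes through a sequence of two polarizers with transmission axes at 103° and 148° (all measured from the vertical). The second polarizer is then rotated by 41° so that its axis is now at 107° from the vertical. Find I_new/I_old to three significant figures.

Before rotation:
I₁ = I₀ cos²(103° − 40°) = I₀ cos²(63°) = 0.2061 I₀.
I₂ = I₁ cos²(148° − 103°) = 0.2061 I₀ · cos²(45°) = 0.1031 I₀.
After rotation:
I₁ = I₀ cos²(103° − 40°) = I₀ cos²(63°) = 0.2061 I₀.
I₂ = I₁ cos²(107° − 103°) = 0.2061 I₀ · cos²(4°) = 0.2051 I₀.
Ratio = 0.2051 / 0.1031 = 1.99.

I_new/I_old ≈ 1.99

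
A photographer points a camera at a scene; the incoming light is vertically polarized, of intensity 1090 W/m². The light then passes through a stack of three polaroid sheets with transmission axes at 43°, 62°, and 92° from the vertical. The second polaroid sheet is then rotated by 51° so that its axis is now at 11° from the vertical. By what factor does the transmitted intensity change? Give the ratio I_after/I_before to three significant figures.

I_new/I_old ≈ 0.0262

Before rotation:
By Malus's law, I₁ = I₀ cos²(43° − 0°) = I₀ cos²(43°) = 0.5349 I₀.
I₂ = I₁ cos²(62° − 43°) = 0.5349 I₀ · cos²(19°) = 0.4782 I₀.
I₃ = I₂ cos²(92° − 62°) = 0.4782 I₀ · cos²(30°) = 0.3586 I₀.
After rotation:
I₁ = I₀ cos²(43° − 0°) = I₀ cos²(43°) = 0.5349 I₀.
I₂ = I₁ cos²(11° − 43°) = 0.5349 I₀ · cos²(32°) = 0.3847 I₀.
I₃ = I₂ cos²(92° − 11°) = 0.3847 I₀ · cos²(81°) = 0.009414 I₀.
Ratio = 0.009414 / 0.3586 = 0.02625.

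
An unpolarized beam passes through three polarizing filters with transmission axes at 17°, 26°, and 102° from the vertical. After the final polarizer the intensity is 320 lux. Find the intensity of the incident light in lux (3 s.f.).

Unpolarized light through the first polarizer → I₁ = ½ I₀, now polarized at 17°.
I₂ = I₁ cos²(26° − 17°) = 0.5 I₀ · cos²(9°) = 0.4878 I₀.
I₃ = I₂ cos²(102° − 26°) = 0.4878 I₀ · cos²(76°) = 0.02855 I₀.
So 320 lux = 0.02855 I₀, giving I₀ = 320/0.02855 = 1.121e+04 lux.

I₀ ≈ 1.12e4 lux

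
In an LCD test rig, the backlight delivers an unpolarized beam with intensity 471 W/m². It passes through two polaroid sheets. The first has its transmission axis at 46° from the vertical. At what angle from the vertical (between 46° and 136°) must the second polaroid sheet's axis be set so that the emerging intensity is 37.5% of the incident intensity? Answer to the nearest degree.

Unpolarized light through the first polarizer → I₁ = ½ I₀, now polarized at 46°.
Need I₂/I₀ = 0.375, so cos²(θ − 46°) = 0.375 / 0.5 = 0.75.
θ − 46° = arccos(√0.75) = 30.0°, giving θ ≈ 46 + 30.0 = 76.0°.

θ ≈ 76°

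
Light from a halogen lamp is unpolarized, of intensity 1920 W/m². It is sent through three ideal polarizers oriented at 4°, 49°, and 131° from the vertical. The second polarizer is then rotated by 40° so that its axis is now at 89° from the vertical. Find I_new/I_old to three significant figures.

Before rotation:
Unpolarized light through the first polarizer → I₁ = ½ I₀, now polarized at 4°.
I₂ = I₁ cos²(49° − 4°) = 0.5 I₀ · cos²(45°) = 0.25 I₀.
I₃ = I₂ cos²(131° − 49°) = 0.25 I₀ · cos²(82°) = 0.004842 I₀.
After rotation:
Unpolarized light through the first polarizer → I₁ = ½ I₀, now polarized at 4°.
I₂ = I₁ cos²(89° − 4°) = 0.5 I₀ · cos²(85°) = 0.003798 I₀.
I₃ = I₂ cos²(131° − 89°) = 0.003798 I₀ · cos²(42°) = 0.002098 I₀.
Ratio = 0.002098 / 0.004842 = 0.4332.

I_new/I_old ≈ 0.433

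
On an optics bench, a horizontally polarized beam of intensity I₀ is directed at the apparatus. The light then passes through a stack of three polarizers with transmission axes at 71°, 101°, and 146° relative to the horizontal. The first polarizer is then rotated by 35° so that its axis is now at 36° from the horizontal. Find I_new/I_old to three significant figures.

Before rotation:
By Malus's law, I₁ = I₀ cos²(71° − 0°) = I₀ cos²(71°) = 0.106 I₀.
I₂ = I₁ cos²(101° − 71°) = 0.106 I₀ · cos²(30°) = 0.0795 I₀.
I₃ = I₂ cos²(146° − 101°) = 0.0795 I₀ · cos²(45°) = 0.03975 I₀.
After rotation:
I₁ = I₀ cos²(36° − 0°) = I₀ cos²(36°) = 0.6545 I₀.
I₂ = I₁ cos²(101° − 36°) = 0.6545 I₀ · cos²(65°) = 0.1169 I₀.
I₃ = I₂ cos²(146° − 101°) = 0.1169 I₀ · cos²(45°) = 0.05845 I₀.
Ratio = 0.05845 / 0.03975 = 1.471.

I_new/I_old ≈ 1.47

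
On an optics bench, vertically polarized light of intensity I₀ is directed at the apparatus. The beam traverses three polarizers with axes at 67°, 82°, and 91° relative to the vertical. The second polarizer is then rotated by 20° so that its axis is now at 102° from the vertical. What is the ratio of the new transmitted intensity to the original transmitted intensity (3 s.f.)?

I_new/I_old ≈ 0.710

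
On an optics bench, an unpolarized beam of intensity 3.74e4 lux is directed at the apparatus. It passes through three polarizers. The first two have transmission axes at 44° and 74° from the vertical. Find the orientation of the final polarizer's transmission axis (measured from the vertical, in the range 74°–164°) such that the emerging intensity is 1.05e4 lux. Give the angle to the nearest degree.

θ ≈ 104°

Unpolarized light through the first polarizer → I₁ = ½ I₀, now polarized at 44°.
I₂ = I₁ cos²(74° − 44°) = 0.5 I₀ · cos²(30°) = 0.375 I₀.
Target fraction: 1.05e4 / 3.74e4 lux = 0.2807 of I₀.
Need I₃/I₀ = 0.2807, so cos²(θ − 74°) = 0.2807 / 0.375 = 0.7487.
θ − 74° = arccos(√0.7487) = 30.1°, giving θ ≈ 74 + 30.1 = 104.1°.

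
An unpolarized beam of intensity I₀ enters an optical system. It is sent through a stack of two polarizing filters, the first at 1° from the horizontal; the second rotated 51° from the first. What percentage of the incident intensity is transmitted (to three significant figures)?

≈ 19.8%

Unpolarized light through the first polarizer → I₁ = ½ I₀, now polarized at 1°.
I₂ = I₁ cos²(51°) = 0.5 · 0.396 I₀ = 0.198 I₀.
That is 19.8% of the incident intensity.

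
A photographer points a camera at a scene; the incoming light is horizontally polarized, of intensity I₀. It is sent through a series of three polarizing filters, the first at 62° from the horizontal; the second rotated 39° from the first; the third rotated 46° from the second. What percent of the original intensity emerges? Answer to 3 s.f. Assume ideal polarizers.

I₁ = I₀ cos²(62° − 0°) = I₀ cos²(62°) = 0.2204 I₀.
I₂ = I₁ cos²(39°) = 0.2204 · 0.604 I₀ = 0.1331 I₀.
I₃ = I₂ cos²(46°) = 0.1331 · 0.4826 I₀ = 0.06423 I₀.
That is 6.423% of the incident intensity.

≈ 6.42%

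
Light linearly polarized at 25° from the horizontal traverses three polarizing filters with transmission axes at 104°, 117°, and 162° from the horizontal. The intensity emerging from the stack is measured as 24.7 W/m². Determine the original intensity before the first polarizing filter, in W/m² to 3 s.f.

I₁ = I₀ cos²(104° − 25°) = I₀ cos²(79°) = 0.03641 I₀.
I₂ = I₁ cos²(117° − 104°) = 0.03641 I₀ · cos²(13°) = 0.03457 I₀.
I₃ = I₂ cos²(162° − 117°) = 0.03457 I₀ · cos²(45°) = 0.01728 I₀.
So 24.7 W/m² = 0.01728 I₀, giving I₀ = 24.7/0.01728 = 1429 W/m².

I₀ ≈ 1430 W/m²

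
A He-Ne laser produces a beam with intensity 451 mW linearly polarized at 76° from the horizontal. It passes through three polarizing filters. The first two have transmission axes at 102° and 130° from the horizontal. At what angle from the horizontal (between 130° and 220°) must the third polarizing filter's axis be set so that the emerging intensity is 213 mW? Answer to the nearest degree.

θ ≈ 160°

By Malus's law, I₁ = I₀ cos²(102° − 76°) = I₀ cos²(26°) = 0.8078 I₀.
I₂ = I₁ cos²(130° − 102°) = 0.8078 I₀ · cos²(28°) = 0.6298 I₀.
Target fraction: 213 / 451 mW = 0.4723 of I₀.
Need I₃/I₀ = 0.4723, so cos²(θ − 130°) = 0.4723 / 0.6298 = 0.7499.
θ − 130° = arccos(√0.7499) = 30.0°, giving θ ≈ 130 + 30.0 = 160.0°.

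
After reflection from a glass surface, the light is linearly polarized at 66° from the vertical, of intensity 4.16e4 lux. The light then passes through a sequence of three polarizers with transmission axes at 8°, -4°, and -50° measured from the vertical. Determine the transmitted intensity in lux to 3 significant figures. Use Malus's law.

I ≈ 5390 lux

By Malus's law, I₁ = 4.16e4 lux · cos²(58°) = 1.168e+04 lux.
I₂ = I₁ · cos²(12°) = 1.168e+04 · 0.9568 = 1.118e+04 lux.
I₃ = I₂ · cos²(46°) = 1.118e+04 · 0.4826 = 5393 lux.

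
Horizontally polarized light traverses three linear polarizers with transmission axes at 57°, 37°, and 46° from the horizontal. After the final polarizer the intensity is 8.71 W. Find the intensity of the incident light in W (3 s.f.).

By Malus's law, I₁ = I₀ cos²(57° − 0°) = I₀ cos²(57°) = 0.2966 I₀.
I₂ = I₁ cos²(37° − 57°) = 0.2966 I₀ · cos²(20°) = 0.2619 I₀.
I₃ = I₂ cos²(46° − 37°) = 0.2619 I₀ · cos²(9°) = 0.2555 I₀.
So 8.71 W = 0.2555 I₀, giving I₀ = 8.71/0.2555 = 34.09 W.

I₀ ≈ 34.1 W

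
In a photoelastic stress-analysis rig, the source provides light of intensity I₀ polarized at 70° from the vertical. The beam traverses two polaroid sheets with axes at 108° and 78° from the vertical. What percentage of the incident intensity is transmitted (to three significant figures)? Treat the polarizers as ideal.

I₁ = I₀ cos²(108° − 70°) = I₀ cos²(38°) = 0.621 I₀.
I₂ = I₁ cos²(78° − 108°) = 0.621 I₀ · cos²(30°) = 0.4657 I₀.
That is 46.57% of the incident intensity.

≈ 46.6%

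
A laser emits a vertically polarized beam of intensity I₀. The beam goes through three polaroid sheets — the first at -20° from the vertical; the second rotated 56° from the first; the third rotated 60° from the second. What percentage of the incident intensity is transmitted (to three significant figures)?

≈ 6.90%

By Malus's law, I₁ = I₀ cos²(-20° − 0°) = I₀ cos²(20°) = 0.883 I₀.
I₂ = I₁ cos²(56°) = 0.883 · 0.3127 I₀ = 0.2761 I₀.
I₃ = I₂ cos²(60°) = 0.2761 · 0.25 I₀ = 0.06903 I₀.
That is 6.903% of the incident intensity.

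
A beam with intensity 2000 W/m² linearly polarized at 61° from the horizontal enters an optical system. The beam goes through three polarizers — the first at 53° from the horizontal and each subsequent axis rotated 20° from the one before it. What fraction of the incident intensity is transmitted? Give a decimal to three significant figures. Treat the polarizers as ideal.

I/I₀ ≈ 0.765

I₁ = 2000 W/m² · cos²(8°) = 1961 W/m².
I₂ = I₁ · cos²(20°) = 1961 · 0.883 = 1732 W/m².
I₃ = I₂ · cos²(20°) = 1732 · 0.883 = 1529 W/m².
Transmitted fraction = 0.7646.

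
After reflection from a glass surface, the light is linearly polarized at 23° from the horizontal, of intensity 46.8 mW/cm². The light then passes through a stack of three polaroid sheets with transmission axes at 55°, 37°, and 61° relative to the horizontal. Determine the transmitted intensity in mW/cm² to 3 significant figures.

I ≈ 25.4 mW/cm²

By Malus's law, I₁ = 46.8 mW/cm² · cos²(32°) = 33.66 mW/cm².
I₂ = I₁ · cos²(18°) = 33.66 · 0.9045 = 30.44 mW/cm².
I₃ = I₂ · cos²(24°) = 30.44 · 0.8346 = 25.41 mW/cm².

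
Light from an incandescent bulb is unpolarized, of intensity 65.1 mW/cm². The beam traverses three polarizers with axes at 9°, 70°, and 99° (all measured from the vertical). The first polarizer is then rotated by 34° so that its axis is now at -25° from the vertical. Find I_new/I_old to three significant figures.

Before rotation:
Unpolarized light through the first polarizer → I₁ = ½ I₀, now polarized at 9°.
I₂ = I₁ cos²(70° − 9°) = 0.5 I₀ · cos²(61°) = 0.1175 I₀.
I₃ = I₂ cos²(99° − 70°) = 0.1175 I₀ · cos²(29°) = 0.0899 I₀.
After rotation:
Unpolarized light through the first polarizer → I₁ = ½ I₀, now polarized at -25°.
Angle between axes 1 and 2: 85°. I₂ = 0.5 I₀ · cos²(85°) = 0.003798 I₀.
I₃ = I₂ cos²(99° − 70°) = 0.003798 I₀ · cos²(29°) = 0.002905 I₀.
Ratio = 0.002905 / 0.0899 = 0.03232.

I_new/I_old ≈ 0.0323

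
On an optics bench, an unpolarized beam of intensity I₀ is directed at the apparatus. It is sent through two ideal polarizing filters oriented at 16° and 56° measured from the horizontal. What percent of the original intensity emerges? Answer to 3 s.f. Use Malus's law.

≈ 29.3%

Unpolarized light through the first polarizer → I₁ = ½ I₀, now polarized at 16°.
I₂ = I₁ cos²(56° − 16°) = 0.5 I₀ · cos²(40°) = 0.2934 I₀.
That is 29.34% of the incident intensity.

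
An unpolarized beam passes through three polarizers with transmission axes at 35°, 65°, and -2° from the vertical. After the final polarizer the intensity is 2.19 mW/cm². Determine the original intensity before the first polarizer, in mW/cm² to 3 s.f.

Unpolarized light through the first polarizer → I₁ = ½ I₀, now polarized at 35°.
I₂ = I₁ cos²(65° − 35°) = 0.5 I₀ · cos²(30°) = 0.375 I₀.
I₃ = I₂ cos²(-2° − 65°) = 0.375 I₀ · cos²(67°) = 0.05725 I₀.
So 2.19 mW/cm² = 0.05725 I₀, giving I₀ = 2.19/0.05725 = 38.25 mW/cm².

I₀ ≈ 38.3 mW/cm²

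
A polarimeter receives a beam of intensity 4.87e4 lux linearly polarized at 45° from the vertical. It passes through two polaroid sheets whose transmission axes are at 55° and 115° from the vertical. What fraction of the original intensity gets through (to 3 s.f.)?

I₁ = 4.87e4 lux · cos²(10°) = 4.723e+04 lux.
I₂ = I₁ · cos²(60°) = 4.723e+04 · 0.25 = 1.181e+04 lux.
Transmitted fraction = 0.2425.

I/I₀ ≈ 0.242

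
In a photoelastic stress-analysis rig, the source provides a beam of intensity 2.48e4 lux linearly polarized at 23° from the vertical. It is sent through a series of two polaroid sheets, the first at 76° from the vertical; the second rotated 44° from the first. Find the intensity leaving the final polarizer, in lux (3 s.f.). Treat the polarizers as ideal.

I ≈ 4650 lux

I₁ = 2.48e4 lux · cos²(53°) = 8982 lux.
I₂ = I₁ · cos²(44°) = 8982 · 0.5174 = 4648 lux.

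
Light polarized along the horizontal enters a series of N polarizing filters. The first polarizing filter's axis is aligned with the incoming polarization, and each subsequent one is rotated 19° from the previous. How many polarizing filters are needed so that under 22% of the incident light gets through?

First polarizer is aligned with the polarization: full transmission.
Each further stage multiplies by cos²(19°) = 0.894.
After N polarizers: T = 0.894^(N−1). Require T < 0.22 ⇒ N−1 > ln(0.22)/ln(0.894) = 13.51, so N−1 ≥ 14 and N = 15.
Check: N=15 gives T = 0.2083 < 0.22; N=14 gives T = 0.233.

N = 15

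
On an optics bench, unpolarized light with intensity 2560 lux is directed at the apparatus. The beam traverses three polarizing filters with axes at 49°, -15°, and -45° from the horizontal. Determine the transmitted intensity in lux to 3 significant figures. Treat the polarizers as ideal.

I ≈ 184 lux

Unpolarized light through the first polarizer → I₁ = 2560 lux/2 = 1280 lux, polarized at 49°.
I₂ = I₁ · cos²(64°) = 1280 · 0.1922 = 246 lux.
I₃ = I₂ · cos²(30°) = 246 · 0.75 = 184.5 lux.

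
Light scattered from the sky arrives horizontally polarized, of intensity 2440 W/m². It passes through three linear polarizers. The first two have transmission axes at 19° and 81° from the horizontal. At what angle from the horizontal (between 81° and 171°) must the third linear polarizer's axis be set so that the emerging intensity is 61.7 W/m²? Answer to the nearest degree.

θ ≈ 150°

I₁ = I₀ cos²(19° − 0°) = I₀ cos²(19°) = 0.894 I₀.
I₂ = I₁ cos²(81° − 19°) = 0.894 I₀ · cos²(62°) = 0.197 I₀.
Target fraction: 61.7 / 2440 W/m² = 0.02529 of I₀.
Need I₃/I₀ = 0.02529, so cos²(θ − 81°) = 0.02529 / 0.197 = 0.1283.
θ − 81° = arccos(√0.1283) = 69.0°, giving θ ≈ 81 + 69.0 = 150.0°.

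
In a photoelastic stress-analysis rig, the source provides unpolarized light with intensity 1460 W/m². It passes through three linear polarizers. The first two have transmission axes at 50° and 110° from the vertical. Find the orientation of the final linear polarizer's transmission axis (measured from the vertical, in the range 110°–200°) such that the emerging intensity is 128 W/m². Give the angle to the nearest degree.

Unpolarized light through the first polarizer → I₁ = ½ I₀, now polarized at 50°.
I₂ = I₁ cos²(110° − 50°) = 0.5 I₀ · cos²(60°) = 0.125 I₀.
Target fraction: 128 / 1460 W/m² = 0.08767 of I₀.
Need I₃/I₀ = 0.08767, so cos²(θ − 110°) = 0.08767 / 0.125 = 0.7014.
θ − 110° = arccos(√0.7014) = 33.1°, giving θ ≈ 110 + 33.1 = 143.1°.

θ ≈ 143°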